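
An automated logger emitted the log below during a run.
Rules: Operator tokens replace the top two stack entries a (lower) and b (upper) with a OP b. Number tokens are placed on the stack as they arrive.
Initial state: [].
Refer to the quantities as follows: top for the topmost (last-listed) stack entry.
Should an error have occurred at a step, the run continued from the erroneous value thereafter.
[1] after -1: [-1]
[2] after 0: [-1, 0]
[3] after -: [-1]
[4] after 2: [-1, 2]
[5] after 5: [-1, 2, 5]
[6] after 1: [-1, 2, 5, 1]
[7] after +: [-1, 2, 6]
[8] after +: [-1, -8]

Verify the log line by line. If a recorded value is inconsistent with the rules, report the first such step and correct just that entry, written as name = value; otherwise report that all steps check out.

step 8, top = 8

1. push -1: top = -1 (verified)
2. push 0: top = 0 (verified)
3. -1 - 0 = -1 (consistent with the log)
4. push 2: top = 2 (matches)
5. push 5: top = 5 (same as recorded)
6. push 1: top = 1 (exactly as logged)
7. 5 + 1 = 6 (consistent with the log)
8. 2 + 6 = 8 (the log has a different value)
The audit stops at step 8: the recorded entry is wrong and should be top = 8.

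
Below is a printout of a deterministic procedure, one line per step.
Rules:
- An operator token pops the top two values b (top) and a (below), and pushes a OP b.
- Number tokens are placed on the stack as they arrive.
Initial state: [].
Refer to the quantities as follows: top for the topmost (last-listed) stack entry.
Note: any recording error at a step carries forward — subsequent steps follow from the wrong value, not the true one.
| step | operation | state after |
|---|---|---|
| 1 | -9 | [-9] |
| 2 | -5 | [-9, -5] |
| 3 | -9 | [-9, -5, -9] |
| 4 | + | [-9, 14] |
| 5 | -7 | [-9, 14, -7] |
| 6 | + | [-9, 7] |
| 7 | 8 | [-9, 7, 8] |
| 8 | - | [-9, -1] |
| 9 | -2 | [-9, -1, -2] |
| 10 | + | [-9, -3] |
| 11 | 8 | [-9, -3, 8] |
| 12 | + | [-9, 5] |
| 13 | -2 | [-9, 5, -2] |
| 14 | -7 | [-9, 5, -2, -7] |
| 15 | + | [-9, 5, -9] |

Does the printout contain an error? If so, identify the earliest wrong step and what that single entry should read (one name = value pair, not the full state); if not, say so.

step 4, top = -14

1. push -9: top = -9 (checks out)
2. push -5: top = -5 (exactly as logged)
3. push -9: top = -9 (agrees with the printout)
4. -5 + -9 = -14 (the printout has a different value)
That makes step 4 the first incorrect line — top = -14 is what it should show.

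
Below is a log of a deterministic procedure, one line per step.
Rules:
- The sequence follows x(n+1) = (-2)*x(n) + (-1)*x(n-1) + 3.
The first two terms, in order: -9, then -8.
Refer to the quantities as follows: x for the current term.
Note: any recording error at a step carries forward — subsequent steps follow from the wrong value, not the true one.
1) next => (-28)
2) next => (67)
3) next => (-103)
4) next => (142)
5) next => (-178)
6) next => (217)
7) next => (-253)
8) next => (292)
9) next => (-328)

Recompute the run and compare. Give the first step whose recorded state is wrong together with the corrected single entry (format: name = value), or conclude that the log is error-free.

step 1, x = 28

Step 1: x = -2*(-8) + (-1)*(-9) + (3) = 28 — the log has a different value.
That makes step 1 the first incorrect line — x = 28 is what it should show.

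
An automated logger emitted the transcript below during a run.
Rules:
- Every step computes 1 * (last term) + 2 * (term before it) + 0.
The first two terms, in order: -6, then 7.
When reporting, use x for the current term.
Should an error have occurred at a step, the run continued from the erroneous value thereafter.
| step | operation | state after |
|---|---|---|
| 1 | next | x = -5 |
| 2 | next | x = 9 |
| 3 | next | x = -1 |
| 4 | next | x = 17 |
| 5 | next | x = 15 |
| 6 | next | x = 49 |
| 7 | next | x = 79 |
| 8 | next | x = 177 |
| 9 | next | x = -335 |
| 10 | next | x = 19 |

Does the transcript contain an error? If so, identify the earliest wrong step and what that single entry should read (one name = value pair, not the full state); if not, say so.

1. x = 1*(7) + (2)*(-6) + (0) = -5 (same as recorded)
2. x = 1*(-5) + (2)*(7) + (0) = 9 (exactly as logged)
3. x = 1*(9) + (2)*(-5) + (0) = -1 (exactly as logged)
4. x = 1*(-1) + (2)*(9) + (0) = 17 (no discrepancy)
5. x = 1*(17) + (2)*(-1) + (0) = 15 (checks out)
6. x = 1*(15) + (2)*(17) + (0) = 49 (agrees with the transcript)
7. x = 1*(49) + (2)*(15) + (0) = 79 (no discrepancy)
8. x = 1*(79) + (2)*(49) + (0) = 177 (no discrepancy)
9. x = 1*(177) + (2)*(79) + (0) = 335 (the recorded entry deviates here)
First deviation found at step 9; the corrected entry is x = 335.

step 9, x = 335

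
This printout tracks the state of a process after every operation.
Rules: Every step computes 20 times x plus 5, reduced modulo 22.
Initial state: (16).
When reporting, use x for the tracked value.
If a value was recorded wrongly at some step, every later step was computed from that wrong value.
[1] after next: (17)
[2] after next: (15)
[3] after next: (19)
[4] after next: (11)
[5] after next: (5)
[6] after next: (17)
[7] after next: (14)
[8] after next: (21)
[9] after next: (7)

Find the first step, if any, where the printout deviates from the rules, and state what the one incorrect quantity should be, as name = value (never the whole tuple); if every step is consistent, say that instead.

1. x = (20*16 + 5) mod 22 = 17 (consistent with the printout)
2. x = (20*17 + 5) mod 22 = 15 (agrees with the printout)
3. x = (20*15 + 5) mod 22 = 19 (no discrepancy)
4. x = (20*19 + 5) mod 22 = 11 (verified)
5. x = (20*11 + 5) mod 22 = 5 (no discrepancy)
6. x = (20*5 + 5) mod 22 = 17 (confirmed correct)
7. x = (20*17 + 5) mod 22 = 15 (the printout disagrees here)
The audit stops at step 7: the recorded entry is wrong and should be x = 15.

step 7, x = 15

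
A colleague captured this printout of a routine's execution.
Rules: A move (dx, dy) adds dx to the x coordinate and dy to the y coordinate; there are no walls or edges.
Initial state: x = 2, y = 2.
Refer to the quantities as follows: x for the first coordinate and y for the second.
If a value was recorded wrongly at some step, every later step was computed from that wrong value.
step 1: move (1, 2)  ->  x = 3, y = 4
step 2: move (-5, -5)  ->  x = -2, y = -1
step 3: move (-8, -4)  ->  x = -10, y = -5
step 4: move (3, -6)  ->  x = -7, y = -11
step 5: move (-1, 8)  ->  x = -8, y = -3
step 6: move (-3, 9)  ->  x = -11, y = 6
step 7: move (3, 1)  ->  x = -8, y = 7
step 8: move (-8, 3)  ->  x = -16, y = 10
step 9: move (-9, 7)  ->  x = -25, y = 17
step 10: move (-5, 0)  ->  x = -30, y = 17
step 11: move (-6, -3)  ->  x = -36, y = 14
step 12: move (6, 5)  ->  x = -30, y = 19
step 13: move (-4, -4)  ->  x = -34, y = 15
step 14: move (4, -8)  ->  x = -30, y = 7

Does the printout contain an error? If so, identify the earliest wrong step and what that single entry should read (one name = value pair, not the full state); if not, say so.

1. x = 2 + (1) = 3, y = 2 + (2) = 4 (verified)
2. x = 3 + (-5) = -2, y = 4 + (-5) = -1 (verified)
3. x = -2 + (-8) = -10, y = -1 + (-4) = -5 (same as recorded)
4. x = -10 + (3) = -7, y = -5 + (-6) = -11 (in agreement)
5. x = -7 + (-1) = -8, y = -11 + (8) = -3 (confirmed correct)
6. x = -8 + (-3) = -11, y = -3 + (9) = 6 (in agreement)
7. x = -11 + (3) = -8, y = 6 + (1) = 7 (exactly as logged)
8. x = -8 + (-8) = -16, y = 7 + (3) = 10 (same as recorded)
9. x = -16 + (-9) = -25, y = 10 + (7) = 17 (exactly as logged)
10. x = -25 + (-5) = -30, y = 17 + (0) = 17 (same as recorded)
11. x = -30 + (-6) = -36, y = 17 + (-3) = 14 (same as recorded)
12. x = -36 + (6) = -30, y = 14 + (5) = 19 (no discrepancy)
13. x = -30 + (-4) = -34, y = 19 + (-4) = 15 (matches)
14. x = -34 + (4) = -30, y = 15 + (-8) = 7 (consistent with the printout)
All entries verified; no error found.

no error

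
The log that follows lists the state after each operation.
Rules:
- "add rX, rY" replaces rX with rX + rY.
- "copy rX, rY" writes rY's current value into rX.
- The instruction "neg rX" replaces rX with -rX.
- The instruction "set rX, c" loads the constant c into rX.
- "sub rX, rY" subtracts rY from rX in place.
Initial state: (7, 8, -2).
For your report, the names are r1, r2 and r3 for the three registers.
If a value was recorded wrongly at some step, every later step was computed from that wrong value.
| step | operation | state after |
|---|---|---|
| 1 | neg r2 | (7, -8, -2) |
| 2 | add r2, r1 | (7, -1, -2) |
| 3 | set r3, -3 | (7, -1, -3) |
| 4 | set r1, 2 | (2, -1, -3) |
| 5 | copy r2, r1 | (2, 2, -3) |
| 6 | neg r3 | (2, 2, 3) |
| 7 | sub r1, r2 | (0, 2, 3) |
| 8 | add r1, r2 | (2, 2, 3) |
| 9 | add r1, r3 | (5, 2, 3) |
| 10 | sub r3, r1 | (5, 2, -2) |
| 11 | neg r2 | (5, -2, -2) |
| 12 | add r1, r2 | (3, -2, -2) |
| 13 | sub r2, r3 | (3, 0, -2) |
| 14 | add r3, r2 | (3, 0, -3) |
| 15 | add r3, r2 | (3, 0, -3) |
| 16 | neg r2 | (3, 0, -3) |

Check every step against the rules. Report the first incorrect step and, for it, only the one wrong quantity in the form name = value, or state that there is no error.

Step 1: r2 = -(8) = -8 — consistent with the log.
Step 2: r2 = -8 + 7 = -1 — checks out.
Step 3: r3 = -3 — checks out.
Step 4: r1 = 2 — same as recorded.
Step 5: r2 = 2 — agrees with the log.
Step 6: r3 = -(-3) = 3 — consistent with the log.
Step 7: r1 = 2 - 2 = 0 — verified.
Step 8: r1 = 0 + 2 = 2 — matches.
Step 9: r1 = 2 + 3 = 5 — matches.
Step 10: r3 = 3 - 5 = -2 — no discrepancy.
Step 11: r2 = -(2) = -2 — no discrepancy.
Step 12: r1 = 5 + -2 = 3 — checks out.
Step 13: r2 = -2 - -2 = 0 — agrees with the log.
Step 14: r3 = -2 + 0 = -2 — the log has a different value.
Step 14 is the first one off; corrected, r3 = -2.

step 14, r3 = -2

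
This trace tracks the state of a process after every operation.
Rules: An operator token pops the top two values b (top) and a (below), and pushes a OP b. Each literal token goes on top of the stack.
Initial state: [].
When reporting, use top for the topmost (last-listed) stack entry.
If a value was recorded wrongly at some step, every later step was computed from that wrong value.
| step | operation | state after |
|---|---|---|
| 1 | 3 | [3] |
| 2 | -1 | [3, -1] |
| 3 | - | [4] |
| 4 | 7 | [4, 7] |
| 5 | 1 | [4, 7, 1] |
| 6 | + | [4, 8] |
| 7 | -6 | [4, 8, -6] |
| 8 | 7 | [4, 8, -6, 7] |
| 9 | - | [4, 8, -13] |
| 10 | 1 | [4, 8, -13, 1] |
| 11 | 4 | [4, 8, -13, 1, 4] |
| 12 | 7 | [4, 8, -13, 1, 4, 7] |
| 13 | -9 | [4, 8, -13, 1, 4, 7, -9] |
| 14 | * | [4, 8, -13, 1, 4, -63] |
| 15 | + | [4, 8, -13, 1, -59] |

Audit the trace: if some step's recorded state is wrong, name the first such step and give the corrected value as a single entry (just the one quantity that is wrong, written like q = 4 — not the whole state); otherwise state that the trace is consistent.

no error

Step 1: push 3: top = 3 — agrees with the trace.
Step 2: push -1: top = -1 — same as recorded.
Step 3: 3 - -1 = 4 — agrees with the trace.
Step 4: push 7: top = 7 — no discrepancy.
Step 5: push 1: top = 1 — confirmed correct.
Step 6: 7 + 1 = 8 — no discrepancy.
Step 7: push -6: top = -6 — confirmed correct.
Step 8: push 7: top = 7 — consistent with the trace.
Step 9: -6 - 7 = -13 — no discrepancy.
Step 10: push 1: top = 1 — confirmed correct.
Step 11: push 4: top = 4 — checks out.
Step 12: push 7: top = 7 — consistent with the trace.
Step 13: push -9: top = -9 — confirmed correct.
Step 14: 7 * -9 = -63 — confirmed correct.
Step 15: 4 + -63 = -59 — confirmed correct.
No step deviates from the rules.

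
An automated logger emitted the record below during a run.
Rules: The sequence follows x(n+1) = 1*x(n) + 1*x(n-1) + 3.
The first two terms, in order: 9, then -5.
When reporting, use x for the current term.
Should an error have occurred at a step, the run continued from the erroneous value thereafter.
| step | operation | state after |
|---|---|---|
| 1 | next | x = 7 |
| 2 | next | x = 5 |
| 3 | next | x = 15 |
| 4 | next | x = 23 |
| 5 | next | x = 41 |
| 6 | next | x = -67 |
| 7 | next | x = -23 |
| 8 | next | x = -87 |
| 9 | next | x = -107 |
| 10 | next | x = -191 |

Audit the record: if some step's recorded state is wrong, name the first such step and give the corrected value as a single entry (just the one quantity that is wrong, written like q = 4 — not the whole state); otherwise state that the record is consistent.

step 6, x = 67

1. x = 1*(-5) + (1)*(9) + (3) = 7 (consistent with the record)
2. x = 1*(7) + (1)*(-5) + (3) = 5 (agrees with the record)
3. x = 1*(5) + (1)*(7) + (3) = 15 (verified)
4. x = 1*(15) + (1)*(5) + (3) = 23 (verified)
5. x = 1*(23) + (1)*(15) + (3) = 41 (consistent with the record)
6. x = 1*(41) + (1)*(23) + (3) = 67 (this is not what the record shows)
The earliest wrong entry is at step 6: it should read x = 67.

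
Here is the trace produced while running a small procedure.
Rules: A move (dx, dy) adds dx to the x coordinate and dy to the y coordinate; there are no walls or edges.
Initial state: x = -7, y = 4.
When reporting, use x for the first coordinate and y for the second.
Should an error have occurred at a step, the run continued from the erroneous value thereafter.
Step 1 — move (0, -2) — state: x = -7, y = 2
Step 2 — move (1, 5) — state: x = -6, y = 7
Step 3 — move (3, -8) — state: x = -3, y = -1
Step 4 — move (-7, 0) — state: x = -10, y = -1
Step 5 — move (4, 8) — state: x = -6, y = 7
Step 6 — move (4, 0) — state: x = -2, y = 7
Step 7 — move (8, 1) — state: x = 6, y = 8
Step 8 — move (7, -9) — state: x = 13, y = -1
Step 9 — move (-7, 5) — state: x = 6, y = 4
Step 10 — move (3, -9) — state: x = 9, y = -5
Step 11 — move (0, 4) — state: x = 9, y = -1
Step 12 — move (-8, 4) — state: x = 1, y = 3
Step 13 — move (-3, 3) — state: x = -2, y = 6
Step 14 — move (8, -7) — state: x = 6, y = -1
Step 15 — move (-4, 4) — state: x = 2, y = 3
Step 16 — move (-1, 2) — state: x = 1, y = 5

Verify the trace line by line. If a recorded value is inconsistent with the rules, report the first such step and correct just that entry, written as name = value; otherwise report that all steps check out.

no error

step 1: x = -7 + (0) = -7, y = 4 + (-2) = 2 -> checks out
step 2: x = -7 + (1) = -6, y = 2 + (5) = 7 -> verified
step 3: x = -6 + (3) = -3, y = 7 + (-8) = -1 -> same as recorded
step 4: x = -3 + (-7) = -10, y = -1 + (0) = -1 -> no discrepancy
step 5: x = -10 + (4) = -6, y = -1 + (8) = 7 -> exactly as logged
step 6: x = -6 + (4) = -2, y = 7 + (0) = 7 -> same as recorded
step 7: x = -2 + (8) = 6, y = 7 + (1) = 8 -> agrees with the trace
step 8: x = 6 + (7) = 13, y = 8 + (-9) = -1 -> verified
step 9: x = 13 + (-7) = 6, y = -1 + (5) = 4 -> checks out
step 10: x = 6 + (3) = 9, y = 4 + (-9) = -5 -> verified
step 11: x = 9 + (0) = 9, y = -5 + (4) = -1 -> exactly as logged
step 12: x = 9 + (-8) = 1, y = -1 + (4) = 3 -> matches
step 13: x = 1 + (-3) = -2, y = 3 + (3) = 6 -> exactly as logged
step 14: x = -2 + (8) = 6, y = 6 + (-7) = -1 -> exactly as logged
step 15: x = 6 + (-4) = 2, y = -1 + (4) = 3 -> in agreement
step 16: x = 2 + (-1) = 1, y = 3 + (2) = 5 -> same as recorded
The whole run recomputes cleanly — no discrepancies.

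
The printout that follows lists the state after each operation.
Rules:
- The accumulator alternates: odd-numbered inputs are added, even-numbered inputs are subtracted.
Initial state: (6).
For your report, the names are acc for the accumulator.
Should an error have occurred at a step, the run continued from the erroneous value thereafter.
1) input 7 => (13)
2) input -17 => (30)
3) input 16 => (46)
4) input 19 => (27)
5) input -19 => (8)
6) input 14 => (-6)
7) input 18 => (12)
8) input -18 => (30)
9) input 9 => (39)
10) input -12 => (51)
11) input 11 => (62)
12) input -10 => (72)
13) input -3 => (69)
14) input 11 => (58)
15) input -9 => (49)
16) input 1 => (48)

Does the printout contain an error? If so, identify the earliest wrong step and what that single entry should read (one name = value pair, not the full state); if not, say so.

no error

step 1: acc = 6 + 7 = 13 -> matches
step 2: acc = 13 - -17 = 30 -> same as recorded
step 3: acc = 30 + 16 = 46 -> exactly as logged
step 4: acc = 46 - 19 = 27 -> checks out
step 5: acc = 27 + -19 = 8 -> confirmed correct
step 6: acc = 8 - 14 = -6 -> consistent with the printout
step 7: acc = -6 + 18 = 12 -> consistent with the printout
step 8: acc = 12 - -18 = 30 -> same as recorded
step 9: acc = 30 + 9 = 39 -> in agreement
step 10: acc = 39 - -12 = 51 -> agrees with the printout
step 11: acc = 51 + 11 = 62 -> same as recorded
step 12: acc = 62 - -10 = 72 -> agrees with the printout
step 13: acc = 72 + -3 = 69 -> exactly as logged
step 14: acc = 69 - 11 = 58 -> same as recorded
step 15: acc = 58 + -9 = 49 -> verified
step 16: acc = 49 - 1 = 48 -> same as recorded
No step deviates from the rules.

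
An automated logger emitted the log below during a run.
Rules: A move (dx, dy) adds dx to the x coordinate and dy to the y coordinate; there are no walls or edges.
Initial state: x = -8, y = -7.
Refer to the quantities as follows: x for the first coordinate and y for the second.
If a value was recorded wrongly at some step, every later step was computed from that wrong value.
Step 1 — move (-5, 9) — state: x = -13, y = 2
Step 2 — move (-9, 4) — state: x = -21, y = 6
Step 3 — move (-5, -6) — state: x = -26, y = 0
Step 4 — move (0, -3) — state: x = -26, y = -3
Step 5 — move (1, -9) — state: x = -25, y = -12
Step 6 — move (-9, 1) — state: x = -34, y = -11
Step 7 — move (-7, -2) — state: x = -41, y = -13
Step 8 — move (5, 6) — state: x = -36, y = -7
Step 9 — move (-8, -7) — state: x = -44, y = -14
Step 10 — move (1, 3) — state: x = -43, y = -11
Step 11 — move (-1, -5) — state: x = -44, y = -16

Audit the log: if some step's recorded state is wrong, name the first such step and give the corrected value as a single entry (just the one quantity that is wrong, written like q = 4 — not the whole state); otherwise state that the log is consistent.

1. x = -8 + (-5) = -13, y = -7 + (9) = 2 (checks out)
2. x = -13 + (-9) = -22, y = 2 + (4) = 6 (this is not what the log shows)
The earliest wrong entry is at step 2: it should read x = -22.

step 2, x = -22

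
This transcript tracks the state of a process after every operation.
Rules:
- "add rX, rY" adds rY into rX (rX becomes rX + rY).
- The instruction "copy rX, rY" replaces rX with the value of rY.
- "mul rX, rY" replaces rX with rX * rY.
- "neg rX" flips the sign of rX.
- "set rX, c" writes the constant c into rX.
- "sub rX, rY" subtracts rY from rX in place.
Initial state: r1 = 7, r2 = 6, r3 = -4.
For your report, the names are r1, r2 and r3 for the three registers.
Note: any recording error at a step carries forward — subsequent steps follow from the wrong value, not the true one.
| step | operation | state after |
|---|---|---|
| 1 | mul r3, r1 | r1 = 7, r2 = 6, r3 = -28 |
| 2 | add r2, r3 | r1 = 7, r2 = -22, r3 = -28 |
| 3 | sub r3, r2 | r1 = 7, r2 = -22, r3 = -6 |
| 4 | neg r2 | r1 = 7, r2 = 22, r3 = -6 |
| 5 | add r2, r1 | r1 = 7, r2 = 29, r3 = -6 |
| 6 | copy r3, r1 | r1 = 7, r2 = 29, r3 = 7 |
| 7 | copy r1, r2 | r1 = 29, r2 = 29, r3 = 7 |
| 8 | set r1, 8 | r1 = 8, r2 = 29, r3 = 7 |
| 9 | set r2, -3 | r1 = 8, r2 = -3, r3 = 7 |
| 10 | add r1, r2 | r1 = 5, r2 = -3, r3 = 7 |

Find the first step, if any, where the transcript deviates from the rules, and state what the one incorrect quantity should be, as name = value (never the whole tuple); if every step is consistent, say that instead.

no error

1. r3 = -4 * 7 = -28 (agrees with the transcript)
2. r2 = 6 + -28 = -22 (confirmed correct)
3. r3 = -28 - -22 = -6 (consistent with the transcript)
4. r2 = -(-22) = 22 (same as recorded)
5. r2 = 22 + 7 = 29 (matches)
6. r3 = 7 (matches)
7. r1 = 29 (same as recorded)
8. r1 = 8 (agrees with the transcript)
9. r2 = -3 (agrees with the transcript)
10. r1 = 8 + -3 = 5 (matches)
Nothing is out of place; the run is error-free.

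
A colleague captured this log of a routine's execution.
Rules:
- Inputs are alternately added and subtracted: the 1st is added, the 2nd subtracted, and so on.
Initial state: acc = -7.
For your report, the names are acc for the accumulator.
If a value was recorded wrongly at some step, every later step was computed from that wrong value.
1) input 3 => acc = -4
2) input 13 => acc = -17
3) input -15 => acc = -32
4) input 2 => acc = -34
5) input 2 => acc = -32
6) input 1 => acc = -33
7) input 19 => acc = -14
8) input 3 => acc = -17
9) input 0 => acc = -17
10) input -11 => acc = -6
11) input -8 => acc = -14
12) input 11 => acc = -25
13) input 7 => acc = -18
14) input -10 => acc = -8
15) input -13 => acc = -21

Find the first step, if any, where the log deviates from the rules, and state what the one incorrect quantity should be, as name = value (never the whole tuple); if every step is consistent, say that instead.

no error

1. acc = -7 + 3 = -4 (same as recorded)
2. acc = -4 - 13 = -17 (in agreement)
3. acc = -17 + -15 = -32 (consistent with the log)
4. acc = -32 - 2 = -34 (agrees with the log)
5. acc = -34 + 2 = -32 (exactly as logged)
6. acc = -32 - 1 = -33 (checks out)
7. acc = -33 + 19 = -14 (exactly as logged)
8. acc = -14 - 3 = -17 (matches)
9. acc = -17 + 0 = -17 (exactly as logged)
10. acc = -17 - -11 = -6 (in agreement)
11. acc = -6 + -8 = -14 (exactly as logged)
12. acc = -14 - 11 = -25 (in agreement)
13. acc = -25 + 7 = -18 (verified)
14. acc = -18 - -10 = -8 (same as recorded)
15. acc = -8 + -13 = -21 (no discrepancy)
All entries verified; no error found.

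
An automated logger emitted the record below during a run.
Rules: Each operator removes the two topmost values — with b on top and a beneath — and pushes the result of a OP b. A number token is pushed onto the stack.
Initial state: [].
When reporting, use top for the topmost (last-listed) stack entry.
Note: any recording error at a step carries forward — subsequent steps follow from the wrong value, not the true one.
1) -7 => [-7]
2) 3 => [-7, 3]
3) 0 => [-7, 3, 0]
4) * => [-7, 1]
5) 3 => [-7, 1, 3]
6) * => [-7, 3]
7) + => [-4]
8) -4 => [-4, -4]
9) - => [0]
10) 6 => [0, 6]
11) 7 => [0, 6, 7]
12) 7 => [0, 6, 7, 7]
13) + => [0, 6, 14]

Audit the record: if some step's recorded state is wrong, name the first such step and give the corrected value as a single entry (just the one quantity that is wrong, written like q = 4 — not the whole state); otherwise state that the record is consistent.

Step 1: push -7: top = -7 — no discrepancy.
Step 2: push 3: top = 3 — in agreement.
Step 3: push 0: top = 0 — exactly as logged.
Step 4: 3 * 0 = 0 — the record disagrees here.
So the first discrepancy is step 4, where the right value is top = 0.

step 4, top = 0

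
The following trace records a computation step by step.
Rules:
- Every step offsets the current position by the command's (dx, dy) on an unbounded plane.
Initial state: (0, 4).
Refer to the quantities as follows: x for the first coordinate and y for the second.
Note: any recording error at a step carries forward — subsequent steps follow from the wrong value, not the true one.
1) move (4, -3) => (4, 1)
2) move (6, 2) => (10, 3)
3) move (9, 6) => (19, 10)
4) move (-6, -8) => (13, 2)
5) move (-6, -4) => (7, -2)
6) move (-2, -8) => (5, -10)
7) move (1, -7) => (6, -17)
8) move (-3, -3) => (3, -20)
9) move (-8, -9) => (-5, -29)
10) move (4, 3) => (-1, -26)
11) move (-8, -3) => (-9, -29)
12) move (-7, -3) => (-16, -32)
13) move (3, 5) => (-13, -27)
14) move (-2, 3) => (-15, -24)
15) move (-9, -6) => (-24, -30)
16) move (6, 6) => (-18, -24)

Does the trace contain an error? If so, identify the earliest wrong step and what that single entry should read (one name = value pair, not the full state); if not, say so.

Recomputing the run from the initial state:
step 1: x = 4, y = 1
step 2: x = 10, y = 3
step 3: x = 19, y = 9
step 4: x = 13, y = 1
step 5: x = 7, y = -3
step 6: x = 5, y = -11
step 7: x = 6, y = -18
step 8: x = 3, y = -21
step 9: x = -5, y = -30
step 10: x = -1, y = -27
step 11: x = -9, y = -30
step 12: x = -16, y = -33
step 13: x = -13, y = -28
step 14: x = -15, y = -25
step 15: x = -24, y = -31
step 16: x = -18, y = -25
The first disagreement with the trace is at step 3, where the value should be y = 9.

step 3, y = 9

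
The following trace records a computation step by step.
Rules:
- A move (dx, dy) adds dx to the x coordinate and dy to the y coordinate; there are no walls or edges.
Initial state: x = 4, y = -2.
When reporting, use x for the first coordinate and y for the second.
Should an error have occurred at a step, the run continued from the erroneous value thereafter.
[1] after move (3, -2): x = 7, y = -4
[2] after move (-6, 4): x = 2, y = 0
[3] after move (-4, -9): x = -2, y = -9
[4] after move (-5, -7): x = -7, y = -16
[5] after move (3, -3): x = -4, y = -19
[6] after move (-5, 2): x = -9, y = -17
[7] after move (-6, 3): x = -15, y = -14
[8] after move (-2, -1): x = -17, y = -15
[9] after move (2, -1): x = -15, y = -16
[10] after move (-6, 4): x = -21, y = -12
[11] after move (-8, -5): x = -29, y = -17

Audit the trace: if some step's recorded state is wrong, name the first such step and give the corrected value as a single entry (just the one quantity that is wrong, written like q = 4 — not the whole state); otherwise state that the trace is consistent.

step 2, x = 1

Step 1: x = 4 + (3) = 7, y = -2 + (-2) = -4 — confirmed correct.
Step 2: x = 7 + (-6) = 1, y = -4 + (4) = 0 — the recorded entry deviates here.
So the first discrepancy is step 2, where the right value is x = 1.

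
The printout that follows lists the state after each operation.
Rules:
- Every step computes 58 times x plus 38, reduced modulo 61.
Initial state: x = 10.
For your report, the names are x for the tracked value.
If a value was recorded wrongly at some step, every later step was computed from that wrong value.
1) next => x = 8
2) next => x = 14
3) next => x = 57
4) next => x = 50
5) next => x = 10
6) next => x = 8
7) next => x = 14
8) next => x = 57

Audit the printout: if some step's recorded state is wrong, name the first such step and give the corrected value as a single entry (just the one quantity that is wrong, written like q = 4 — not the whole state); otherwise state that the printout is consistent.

step 1: x = (58*10 + 38) mod 61 = 8 -> checks out
step 2: x = (58*8 + 38) mod 61 = 14 -> verified
step 3: x = (58*14 + 38) mod 61 = 57 -> consistent with the printout
step 4: x = (58*57 + 38) mod 61 = 50 -> consistent with the printout
step 5: x = (58*50 + 38) mod 61 = 10 -> no discrepancy
step 6: x = (58*10 + 38) mod 61 = 8 -> exactly as logged
step 7: x = (58*8 + 38) mod 61 = 14 -> in agreement
step 8: x = (58*14 + 38) mod 61 = 57 -> confirmed correct
No step deviates from the rules.

no error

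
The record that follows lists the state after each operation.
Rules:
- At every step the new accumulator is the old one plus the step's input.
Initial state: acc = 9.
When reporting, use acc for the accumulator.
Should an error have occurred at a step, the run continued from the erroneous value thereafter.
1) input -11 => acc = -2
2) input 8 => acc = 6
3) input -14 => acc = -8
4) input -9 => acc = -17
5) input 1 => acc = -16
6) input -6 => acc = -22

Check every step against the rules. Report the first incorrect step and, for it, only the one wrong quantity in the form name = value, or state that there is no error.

Step 1: acc = 9 + -11 = -2 — same as recorded.
Step 2: acc = -2 + 8 = 6 — confirmed correct.
Step 3: acc = 6 + -14 = -8 — confirmed correct.
Step 4: acc = -8 + -9 = -17 — agrees with the record.
Step 5: acc = -17 + 1 = -16 — consistent with the record.
Step 6: acc = -16 + -6 = -22 — matches.
The whole run recomputes cleanly — no discrepancies.

no error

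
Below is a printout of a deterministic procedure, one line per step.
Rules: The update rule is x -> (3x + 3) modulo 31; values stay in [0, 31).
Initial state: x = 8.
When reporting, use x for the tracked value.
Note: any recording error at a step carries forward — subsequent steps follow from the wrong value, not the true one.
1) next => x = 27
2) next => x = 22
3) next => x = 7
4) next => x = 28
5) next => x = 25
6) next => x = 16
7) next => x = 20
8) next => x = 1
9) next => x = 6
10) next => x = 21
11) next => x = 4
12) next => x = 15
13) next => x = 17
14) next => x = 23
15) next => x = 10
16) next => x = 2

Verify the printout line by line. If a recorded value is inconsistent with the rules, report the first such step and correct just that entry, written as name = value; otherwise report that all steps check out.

step 4, x = 24

Step 1: x = (3*8 + 3) mod 31 = 27 — no discrepancy.
Step 2: x = (3*27 + 3) mod 31 = 22 — verified.
Step 3: x = (3*22 + 3) mod 31 = 7 — in agreement.
Step 4: x = (3*7 + 3) mod 31 = 24 — the entry is off here.
First incorrect step: 4; the correct value is x = 24.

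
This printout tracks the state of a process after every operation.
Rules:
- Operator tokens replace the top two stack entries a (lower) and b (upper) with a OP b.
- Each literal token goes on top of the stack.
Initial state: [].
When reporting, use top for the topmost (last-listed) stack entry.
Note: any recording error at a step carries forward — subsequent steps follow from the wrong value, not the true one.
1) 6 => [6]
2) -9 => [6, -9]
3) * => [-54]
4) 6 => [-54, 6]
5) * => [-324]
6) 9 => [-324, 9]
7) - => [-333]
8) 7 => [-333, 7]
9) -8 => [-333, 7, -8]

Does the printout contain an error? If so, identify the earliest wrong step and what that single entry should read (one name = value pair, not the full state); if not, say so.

1. push 6: top = 6 (same as recorded)
2. push -9: top = -9 (verified)
3. 6 * -9 = -54 (consistent with the printout)
4. push 6: top = 6 (no discrepancy)
5. -54 * 6 = -324 (matches)
6. push 9: top = 9 (confirmed correct)
7. -324 - 9 = -333 (same as recorded)
8. push 7: top = 7 (same as recorded)
9. push -8: top = -8 (consistent with the printout)
Each recorded entry agrees with the recomputation.

no error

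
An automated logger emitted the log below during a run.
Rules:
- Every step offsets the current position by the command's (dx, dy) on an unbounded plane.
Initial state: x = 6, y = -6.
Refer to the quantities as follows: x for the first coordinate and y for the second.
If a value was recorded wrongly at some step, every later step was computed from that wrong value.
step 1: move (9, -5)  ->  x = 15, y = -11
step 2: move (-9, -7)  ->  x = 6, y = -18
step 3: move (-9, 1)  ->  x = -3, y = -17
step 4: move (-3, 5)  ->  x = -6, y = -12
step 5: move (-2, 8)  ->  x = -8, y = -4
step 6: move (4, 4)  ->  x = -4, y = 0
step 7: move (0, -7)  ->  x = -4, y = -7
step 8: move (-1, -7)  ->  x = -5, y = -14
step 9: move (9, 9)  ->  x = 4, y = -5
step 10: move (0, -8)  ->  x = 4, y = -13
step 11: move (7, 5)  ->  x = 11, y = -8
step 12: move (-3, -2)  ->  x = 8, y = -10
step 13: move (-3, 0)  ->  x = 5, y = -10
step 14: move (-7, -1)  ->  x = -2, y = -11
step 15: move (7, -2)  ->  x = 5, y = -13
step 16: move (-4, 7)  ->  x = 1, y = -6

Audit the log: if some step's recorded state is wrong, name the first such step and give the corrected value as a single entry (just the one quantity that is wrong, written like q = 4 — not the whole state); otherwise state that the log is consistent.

no error

step 1: x = 6 + (9) = 15, y = -6 + (-5) = -11 -> confirmed correct
step 2: x = 15 + (-9) = 6, y = -11 + (-7) = -18 -> matches
step 3: x = 6 + (-9) = -3, y = -18 + (1) = -17 -> agrees with the log
step 4: x = -3 + (-3) = -6, y = -17 + (5) = -12 -> matches
step 5: x = -6 + (-2) = -8, y = -12 + (8) = -4 -> checks out
step 6: x = -8 + (4) = -4, y = -4 + (4) = 0 -> verified
step 7: x = -4 + (0) = -4, y = 0 + (-7) = -7 -> same as recorded
step 8: x = -4 + (-1) = -5, y = -7 + (-7) = -14 -> in agreement
step 9: x = -5 + (9) = 4, y = -14 + (9) = -5 -> verified
step 10: x = 4 + (0) = 4, y = -5 + (-8) = -13 -> same as recorded
step 11: x = 4 + (7) = 11, y = -13 + (5) = -8 -> consistent with the log
step 12: x = 11 + (-3) = 8, y = -8 + (-2) = -10 -> exactly as logged
step 13: x = 8 + (-3) = 5, y = -10 + (0) = -10 -> agrees with the log
step 14: x = 5 + (-7) = -2, y = -10 + (-1) = -11 -> confirmed correct
step 15: x = -2 + (7) = 5, y = -11 + (-2) = -13 -> no discrepancy
step 16: x = 5 + (-4) = 1, y = -13 + (7) = -6 -> consistent with the log
The recomputation confirms every line.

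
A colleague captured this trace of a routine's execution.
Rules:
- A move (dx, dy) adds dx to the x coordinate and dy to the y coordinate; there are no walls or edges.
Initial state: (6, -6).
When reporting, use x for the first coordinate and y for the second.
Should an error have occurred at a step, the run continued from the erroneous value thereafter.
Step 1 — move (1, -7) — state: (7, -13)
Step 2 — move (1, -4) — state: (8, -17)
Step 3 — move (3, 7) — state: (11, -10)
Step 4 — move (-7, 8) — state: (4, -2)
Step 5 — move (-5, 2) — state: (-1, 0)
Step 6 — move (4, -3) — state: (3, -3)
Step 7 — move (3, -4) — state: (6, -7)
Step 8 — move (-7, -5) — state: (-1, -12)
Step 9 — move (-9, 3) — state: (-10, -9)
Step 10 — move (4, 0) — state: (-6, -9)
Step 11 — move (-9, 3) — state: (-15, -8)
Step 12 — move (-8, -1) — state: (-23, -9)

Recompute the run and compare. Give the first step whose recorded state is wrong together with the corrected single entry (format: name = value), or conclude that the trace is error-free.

step 11, y = -6

1. x = 6 + (1) = 7, y = -6 + (-7) = -13 (confirmed correct)
2. x = 7 + (1) = 8, y = -13 + (-4) = -17 (matches)
3. x = 8 + (3) = 11, y = -17 + (7) = -10 (checks out)
4. x = 11 + (-7) = 4, y = -10 + (8) = -2 (checks out)
5. x = 4 + (-5) = -1, y = -2 + (2) = 0 (no discrepancy)
6. x = -1 + (4) = 3, y = 0 + (-3) = -3 (matches)
7. x = 3 + (3) = 6, y = -3 + (-4) = -7 (same as recorded)
8. x = 6 + (-7) = -1, y = -7 + (-5) = -12 (exactly as logged)
9. x = -1 + (-9) = -10, y = -12 + (3) = -9 (exactly as logged)
10. x = -10 + (4) = -6, y = -9 + (0) = -9 (in agreement)
11. x = -6 + (-9) = -15, y = -9 + (3) = -6 (not what was recorded)
Conclusion: step 11 carries the first error; the entry should be y = -6.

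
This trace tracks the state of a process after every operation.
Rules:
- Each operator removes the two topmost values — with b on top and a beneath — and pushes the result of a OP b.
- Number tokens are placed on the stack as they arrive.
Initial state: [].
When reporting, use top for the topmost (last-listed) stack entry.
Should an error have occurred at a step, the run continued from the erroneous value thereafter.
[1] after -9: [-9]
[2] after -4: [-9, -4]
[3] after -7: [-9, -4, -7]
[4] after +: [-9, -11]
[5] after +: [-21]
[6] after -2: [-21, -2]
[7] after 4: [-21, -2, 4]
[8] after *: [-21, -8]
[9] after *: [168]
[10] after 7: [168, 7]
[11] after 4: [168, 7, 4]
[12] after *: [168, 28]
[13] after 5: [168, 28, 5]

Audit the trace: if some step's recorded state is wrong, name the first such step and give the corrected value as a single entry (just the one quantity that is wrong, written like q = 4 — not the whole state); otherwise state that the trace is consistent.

step 5, top = -20

Recomputing the run from the initial state:
step 1: [-9]
step 2: [-9, -4]
step 3: [-9, -4, -7]
step 4: [-9, -11]
step 5: [-20]
step 6: [-20, -2]
step 7: [-20, -2, 4]
step 8: [-20, -8]
step 9: [160]
step 10: [160, 7]
step 11: [160, 7, 4]
step 12: [160, 28]
step 13: [160, 28, 5]
The first disagreement with the trace is at step 5, where the value should be top = -20.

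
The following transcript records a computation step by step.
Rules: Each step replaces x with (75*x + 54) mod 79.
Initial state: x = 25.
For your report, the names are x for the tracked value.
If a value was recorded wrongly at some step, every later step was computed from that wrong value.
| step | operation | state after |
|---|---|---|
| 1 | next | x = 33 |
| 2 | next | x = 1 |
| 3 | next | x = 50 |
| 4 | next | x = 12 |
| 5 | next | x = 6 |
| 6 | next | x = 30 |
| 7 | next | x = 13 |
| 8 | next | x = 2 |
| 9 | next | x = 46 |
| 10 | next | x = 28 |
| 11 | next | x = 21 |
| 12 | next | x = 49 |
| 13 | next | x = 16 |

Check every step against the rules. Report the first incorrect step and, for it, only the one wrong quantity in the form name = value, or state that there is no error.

no error

1. x = (75*25 + 54) mod 79 = 33 (no discrepancy)
2. x = (75*33 + 54) mod 79 = 1 (agrees with the transcript)
3. x = (75*1 + 54) mod 79 = 50 (exactly as logged)
4. x = (75*50 + 54) mod 79 = 12 (checks out)
5. x = (75*12 + 54) mod 79 = 6 (agrees with the transcript)
6. x = (75*6 + 54) mod 79 = 30 (matches)
7. x = (75*30 + 54) mod 79 = 13 (agrees with the transcript)
8. x = (75*13 + 54) mod 79 = 2 (no discrepancy)
9. x = (75*2 + 54) mod 79 = 46 (in agreement)
10. x = (75*46 + 54) mod 79 = 28 (in agreement)
11. x = (75*28 + 54) mod 79 = 21 (no discrepancy)
12. x = (75*21 + 54) mod 79 = 49 (consistent with the transcript)
13. x = (75*49 + 54) mod 79 = 16 (consistent with the transcript)
Nothing is out of place; the run is error-free.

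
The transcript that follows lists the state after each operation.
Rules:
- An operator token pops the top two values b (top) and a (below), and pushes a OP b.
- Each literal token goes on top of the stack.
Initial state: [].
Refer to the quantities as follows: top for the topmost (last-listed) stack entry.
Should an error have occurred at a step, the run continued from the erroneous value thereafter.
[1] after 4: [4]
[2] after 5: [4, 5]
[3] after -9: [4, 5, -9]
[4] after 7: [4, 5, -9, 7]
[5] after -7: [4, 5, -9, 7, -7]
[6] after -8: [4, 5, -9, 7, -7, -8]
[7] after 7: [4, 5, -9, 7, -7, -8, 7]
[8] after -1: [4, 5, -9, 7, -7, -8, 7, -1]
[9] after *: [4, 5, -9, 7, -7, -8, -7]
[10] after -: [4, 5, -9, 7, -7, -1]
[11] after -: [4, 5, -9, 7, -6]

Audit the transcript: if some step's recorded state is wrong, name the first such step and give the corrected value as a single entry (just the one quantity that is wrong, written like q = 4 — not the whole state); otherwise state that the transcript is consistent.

Recomputing the run from the initial state:
step 1: [4]
step 2: [4, 5]
step 3: [4, 5, -9]
step 4: [4, 5, -9, 7]
step 5: [4, 5, -9, 7, -7]
step 6: [4, 5, -9, 7, -7, -8]
step 7: [4, 5, -9, 7, -7, -8, 7]
step 8: [4, 5, -9, 7, -7, -8, 7, -1]
step 9: [4, 5, -9, 7, -7, -8, -7]
step 10: [4, 5, -9, 7, -7, -1]
step 11: [4, 5, -9, 7, -6]
This matches the transcript at every step.

no error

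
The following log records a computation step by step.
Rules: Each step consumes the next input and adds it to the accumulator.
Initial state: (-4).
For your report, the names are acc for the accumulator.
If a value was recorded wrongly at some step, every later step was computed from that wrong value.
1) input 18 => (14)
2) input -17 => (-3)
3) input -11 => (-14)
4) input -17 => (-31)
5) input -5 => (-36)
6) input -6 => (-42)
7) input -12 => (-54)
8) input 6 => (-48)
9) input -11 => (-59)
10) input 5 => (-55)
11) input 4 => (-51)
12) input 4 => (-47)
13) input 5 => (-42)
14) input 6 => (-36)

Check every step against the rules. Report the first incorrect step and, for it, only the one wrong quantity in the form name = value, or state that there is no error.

Recomputing the run from the initial state:
step 1: acc = 14
step 2: acc = -3
step 3: acc = -14
step 4: acc = -31
step 5: acc = -36
step 6: acc = -42
step 7: acc = -54
step 8: acc = -48
step 9: acc = -59
step 10: acc = -54
step 11: acc = -50
step 12: acc = -46
step 13: acc = -41
step 14: acc = -35
The first disagreement with the log is at step 10, where the value should be acc = -54.

step 10, acc = -54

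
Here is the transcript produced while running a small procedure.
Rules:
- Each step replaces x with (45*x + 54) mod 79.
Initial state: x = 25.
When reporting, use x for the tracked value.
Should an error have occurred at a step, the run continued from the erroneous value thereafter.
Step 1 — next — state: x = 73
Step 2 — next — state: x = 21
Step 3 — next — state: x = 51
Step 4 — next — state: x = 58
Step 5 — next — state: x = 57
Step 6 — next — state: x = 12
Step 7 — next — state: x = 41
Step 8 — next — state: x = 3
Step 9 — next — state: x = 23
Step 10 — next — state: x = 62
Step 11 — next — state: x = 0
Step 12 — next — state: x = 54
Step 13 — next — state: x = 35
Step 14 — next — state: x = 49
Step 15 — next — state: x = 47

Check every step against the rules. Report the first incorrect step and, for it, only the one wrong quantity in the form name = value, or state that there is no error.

step 9, x = 31

Recomputing the run from the initial state:
step 1: x = 73
step 2: x = 21
step 3: x = 51
step 4: x = 58
step 5: x = 57
step 6: x = 12
step 7: x = 41
step 8: x = 3
step 9: x = 31
step 10: x = 27
step 11: x = 5
step 12: x = 42
step 13: x = 48
step 14: x = 2
step 15: x = 65
The first disagreement with the transcript is at step 9, where the value should be x = 31.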